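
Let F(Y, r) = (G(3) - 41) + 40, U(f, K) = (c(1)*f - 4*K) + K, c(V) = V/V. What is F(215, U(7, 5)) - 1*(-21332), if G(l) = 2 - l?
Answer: 21330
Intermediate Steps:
c(V) = 1
U(f, K) = f - 3*K (U(f, K) = (1*f - 4*K) + K = (f - 4*K) + K = f - 3*K)
F(Y, r) = -2 (F(Y, r) = ((2 - 1*3) - 41) + 40 = ((2 - 3) - 41) + 40 = (-1 - 41) + 40 = -42 + 40 = -2)
F(215, U(7, 5)) - 1*(-21332) = -2 - 1*(-21332) = -2 + 21332 = 21330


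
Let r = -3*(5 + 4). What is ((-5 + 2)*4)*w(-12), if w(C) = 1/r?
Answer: 4/9 ≈ 0.44444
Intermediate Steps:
r = -27 (r = -3*9 = -27)
w(C) = -1/27 (w(C) = 1/(-27) = -1/27)
((-5 + 2)*4)*w(-12) = ((-5 + 2)*4)*(-1/27) = -3*4*(-1/27) = -12*(-1/27) = 4/9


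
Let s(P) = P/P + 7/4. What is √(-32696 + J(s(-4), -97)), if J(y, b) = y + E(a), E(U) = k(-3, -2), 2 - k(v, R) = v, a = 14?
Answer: I*√130753/2 ≈ 180.8*I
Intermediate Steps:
k(v, R) = 2 - v
E(U) = 5 (E(U) = 2 - 1*(-3) = 2 + 3 = 5)
s(P) = 11/4 (s(P) = 1 + 7*(¼) = 1 + 7/4 = 11/4)
J(y, b) = 5 + y (J(y, b) = y + 5 = 5 + y)
√(-32696 + J(s(-4), -97)) = √(-32696 + (5 + 11/4)) = √(-32696 + 31/4) = √(-130753/4) = I*√130753/2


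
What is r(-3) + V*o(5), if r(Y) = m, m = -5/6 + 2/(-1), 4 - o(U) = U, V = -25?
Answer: 133/6 ≈ 22.167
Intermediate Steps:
o(U) = 4 - U
m = -17/6 (m = -5*⅙ + 2*(-1) = -⅚ - 2 = -17/6 ≈ -2.8333)
r(Y) = -17/6
r(-3) + V*o(5) = -17/6 - 25*(4 - 1*5) = -17/6 - 25*(4 - 5) = -17/6 - 25*(-1) = -17/6 + 25 = 133/6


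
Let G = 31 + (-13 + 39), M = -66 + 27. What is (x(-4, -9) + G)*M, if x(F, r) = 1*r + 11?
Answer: -2301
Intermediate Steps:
x(F, r) = 11 + r (x(F, r) = r + 11 = 11 + r)
M = -39
G = 57 (G = 31 + 26 = 57)
(x(-4, -9) + G)*M = ((11 - 9) + 57)*(-39) = (2 + 57)*(-39) = 59*(-39) = -2301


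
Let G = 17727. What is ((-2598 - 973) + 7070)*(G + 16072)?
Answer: 118262701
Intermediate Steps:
((-2598 - 973) + 7070)*(G + 16072) = ((-2598 - 973) + 7070)*(17727 + 16072) = (-3571 + 7070)*33799 = 3499*33799 = 118262701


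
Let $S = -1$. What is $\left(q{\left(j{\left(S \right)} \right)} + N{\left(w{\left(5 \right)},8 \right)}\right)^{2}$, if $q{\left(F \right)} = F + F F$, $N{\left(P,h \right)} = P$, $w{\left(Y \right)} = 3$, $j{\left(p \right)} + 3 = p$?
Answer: $225$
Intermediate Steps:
$j{\left(p \right)} = -3 + p$
$q{\left(F \right)} = F + F^{2}$
$\left(q{\left(j{\left(S \right)} \right)} + N{\left(w{\left(5 \right)},8 \right)}\right)^{2} = \left(\left(-3 - 1\right) \left(1 - 4\right) + 3\right)^{2} = \left(- 4 \left(1 - 4\right) + 3\right)^{2} = \left(\left(-4\right) \left(-3\right) + 3\right)^{2} = \left(12 + 3\right)^{2} = 15^{2} = 225$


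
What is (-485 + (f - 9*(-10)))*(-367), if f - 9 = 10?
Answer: 137992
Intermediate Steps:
f = 19 (f = 9 + 10 = 19)
(-485 + (f - 9*(-10)))*(-367) = (-485 + (19 - 9*(-10)))*(-367) = (-485 + (19 + 90))*(-367) = (-485 + 109)*(-367) = -376*(-367) = 137992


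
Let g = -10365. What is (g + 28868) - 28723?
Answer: -10220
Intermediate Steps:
(g + 28868) - 28723 = (-10365 + 28868) - 28723 = 18503 - 28723 = -10220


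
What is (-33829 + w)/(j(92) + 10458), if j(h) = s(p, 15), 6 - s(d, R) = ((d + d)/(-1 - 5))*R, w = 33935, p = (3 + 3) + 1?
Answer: 106/10499 ≈ 0.010096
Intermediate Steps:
p = 7 (p = 6 + 1 = 7)
s(d, R) = 6 + R*d/3 (s(d, R) = 6 - (d + d)/(-1 - 5)*R = 6 - (2*d)/(-6)*R = 6 - (2*d)*(-1/6)*R = 6 - (-d/3)*R = 6 - (-1)*R*d/3 = 6 + R*d/3)
j(h) = 41 (j(h) = 6 + (1/3)*15*7 = 6 + 35 = 41)
(-33829 + w)/(j(92) + 10458) = (-33829 + 33935)/(41 + 10458) = 106/10499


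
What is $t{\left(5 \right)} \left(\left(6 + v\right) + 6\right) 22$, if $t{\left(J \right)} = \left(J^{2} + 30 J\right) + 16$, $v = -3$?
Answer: $37818$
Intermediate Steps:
$t{\left(J \right)} = 16 + J^{2} + 30 J$
$t{\left(5 \right)} \left(\left(6 + v\right) + 6\right) 22 = \left(16 + 5^{2} + 30 \cdot 5\right) \left(\left(6 - 3\right) + 6\right) 22 = \left(16 + 25 + 150\right) \left(3 + 6\right) 22 = 191 \cdot 9 \cdot 22 = 191 \cdot 198 = 37818$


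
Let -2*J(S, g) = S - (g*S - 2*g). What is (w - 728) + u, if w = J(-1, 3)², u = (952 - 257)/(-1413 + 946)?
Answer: -333199/467 ≈ -713.49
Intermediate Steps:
u = -695/467 (u = 695/(-467) = 695*(-1/467) = -695/467 ≈ -1.4882)
J(S, g) = -g - S/2 + S*g/2 (J(S, g) = -(S - (g*S - 2*g))/2 = -(S - (S*g - 2*g))/2 = -(S - (-2*g + S*g))/2 = -(S + (2*g - S*g))/2 = -(S + 2*g - S*g)/2 = -g - S/2 + S*g/2)
w = 16 (w = (-1*3 - ½*(-1) + (½)*(-1)*3)² = (-3 + ½ - 3/2)² = (-4)² = 16)
(w - 728) + u = (16 - 728) - 695/467 = -712 - 695/467 = -333199/467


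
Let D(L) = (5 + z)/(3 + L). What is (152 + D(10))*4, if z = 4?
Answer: 7940/13 ≈ 610.77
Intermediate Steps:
D(L) = 9/(3 + L) (D(L) = (5 + 4)/(3 + L) = 9/(3 + L))
(152 + D(10))*4 = (152 + 9/(3 + 10))*4 = (152 + 9/13)*4 = (1985/13)*4 = 7940/13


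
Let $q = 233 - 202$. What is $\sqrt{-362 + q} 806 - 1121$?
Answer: $-1121 + 806 i \sqrt{331} \approx -1121.0 + 14664.0 i$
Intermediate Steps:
$q = 31$ ($q = 233 - 202 = 31$)
$\sqrt{-362 + q} 806 - 1121 = \sqrt{-362 + 31} \cdot 806 - 1121 = \sqrt{-331} \cdot 806 - 1121 = i \sqrt{331} \cdot 806 - 1121 = 806 i \sqrt{331} - 1121 = -1121 + 806 i \sqrt{331}$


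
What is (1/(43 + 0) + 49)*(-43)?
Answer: -2108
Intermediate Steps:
(1/(43 + 0) + 49)*(-43) = (1/43 + 49)*(-43) = (2108/43)*(-43) = -2108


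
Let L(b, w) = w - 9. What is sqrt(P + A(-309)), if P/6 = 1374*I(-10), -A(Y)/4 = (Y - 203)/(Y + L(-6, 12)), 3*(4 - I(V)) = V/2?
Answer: 2*sqrt(30372727)/51 ≈ 216.12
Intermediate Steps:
I(V) = 4 - V/6 (I(V) = 4 - V/(3*2) = 4 - V/6)
L(b, w) = -9 + w
A(Y) = -4*(-203 + Y)/(3 + Y) (A(Y) = -4*(Y - 203)/(Y + (-9 + 12)) = -4*(-203 + Y)/(Y + 3) = -4*(-203 + Y)/(3 + Y))
P = 46716 (P = 6*(1374*(4 - 1/6*(-10))) = 6*(1374*(4 + 5/3)) = 6*(1374*(17/3)) = 6*7786 = 46716)
sqrt(P + A(-309)) = sqrt(46716 + 4*(203 - 1*(-309))/(3 - 309)) = sqrt(46716 + 4*(203 + 309)/(-306)) = sqrt(46716 + 4*(-1/306)*512) = sqrt(46716 - 1024/153) = sqrt(7146524/153) = 2*sqrt(30372727)/51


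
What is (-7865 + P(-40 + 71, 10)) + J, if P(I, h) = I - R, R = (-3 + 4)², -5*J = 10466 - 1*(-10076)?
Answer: -59717/5 ≈ -11943.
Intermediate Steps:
J = -20542/5 (J = -(10466 - 1*(-10076))/5 = -(10466 + 10076)/5 = -⅕*20542 = -20542/5 ≈ -4108.4)
R = 1 (R = 1² = 1)
P(I, h) = -1 + I (P(I, h) = I - 1*1 = I - 1 = -1 + I)
(-7865 + P(-40 + 71, 10)) + J = (-7865 + (-1 + (-40 + 71))) - 20542/5 = (-7865 + (-1 + 31)) - 20542/5 = (-7865 + 30) - 20542/5 = -7835 - 20542/5 = -59717/5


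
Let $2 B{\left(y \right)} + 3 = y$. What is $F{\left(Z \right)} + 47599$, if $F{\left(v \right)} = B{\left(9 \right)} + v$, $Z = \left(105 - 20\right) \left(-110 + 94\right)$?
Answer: $46242$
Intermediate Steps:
$Z = -1360$ ($Z = 85 \left(-16\right) = -1360$)
$B{\left(y \right)} = - \frac{3}{2} + \frac{y}{2}$
$F{\left(v \right)} = 3 + v$ ($F{\left(v \right)} = \left(- \frac{3}{2} + \frac{1}{2} \cdot 9\right) + v = \left(- \frac{3}{2} + \frac{9}{2}\right) + v = 3 + v$)
$F{\left(Z \right)} + 47599 = \left(3 - 1360\right) + 47599 = -1357 + 47599 = 46242$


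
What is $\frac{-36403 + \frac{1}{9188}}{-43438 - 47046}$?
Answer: $\frac{334470763}{831366992} \approx 0.40231$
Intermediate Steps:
$\frac{-36403 + \frac{1}{9188}}{-43438 - 47046} = \frac{-36403 + \frac{1}{9188}}{-90484} = \left(- \frac{334470763}{9188}\right) \left(- \frac{1}{90484}\right) = \frac{334470763}{831366992}$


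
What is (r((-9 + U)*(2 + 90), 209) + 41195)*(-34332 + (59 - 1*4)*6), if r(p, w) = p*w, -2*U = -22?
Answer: -2708293302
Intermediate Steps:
U = 11 (U = -½*(-22) = 11)
(r((-9 + U)*(2 + 90), 209) + 41195)*(-34332 + (59 - 1*4)*6) = (((-9 + 11)*(2 + 90))*209 + 41195)*(-34332 + (59 - 1*4)*6) = ((2*92)*209 + 41195)*(-34332 + (59 - 4)*6) = (184*209 + 41195)*(-34332 + 55*6) = (38456 + 41195)*(-34332 + 330) = 79651*(-34002) = -2708293302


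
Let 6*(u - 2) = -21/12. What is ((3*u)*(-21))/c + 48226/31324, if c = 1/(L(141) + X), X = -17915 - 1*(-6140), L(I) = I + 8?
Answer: 39194148409/31324 ≈ 1.2513e+6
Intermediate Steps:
u = 41/24 (u = 2 + (-21/12)/6 = 2 + (-21*1/12)/6 = 2 + (⅙)*(-7/4) = 2 - 7/24 = 41/24 ≈ 1.7083)
L(I) = 8 + I
X = -11775 (X = -17915 + 6140 = -11775)
c = -1/11626 (c = 1/((8 + 141) - 11775) = 1/(149 - 11775) = 1/(-11626) = -1/11626 ≈ -8.6014e-5)
((3*u)*(-21))/c + 48226/31324 = ((3*(41/24))*(-21))/(-1/11626) + 48226/31324 = ((41/8)*(-21))*(-11626) + 48226*(1/31324) = -861/8*(-11626) + 24113/15662 = 5004993/4 + 24113/15662 = 39194148409/31324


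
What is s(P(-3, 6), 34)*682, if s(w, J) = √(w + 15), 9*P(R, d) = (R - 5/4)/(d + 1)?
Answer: 341*√26341/21 ≈ 2635.4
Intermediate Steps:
P(R, d) = (-5/4 + R)/(9*(1 + d)) (P(R, d) = ((R - 5/4)/(d + 1))/9 = ((R - 5*¼)/(1 + d))/9 = ((R - 5/4)/(1 + d))/9 = ((-5/4 + R)/(1 + d))/9 = (-5/4 + R)/(9*(1 + d)))
s(w, J) = √(15 + w)
s(P(-3, 6), 34)*682 = √(15 + (-5 + 4*(-3))/(36*(1 + 6)))*682 = √(15 + (1/36)*(-5 - 12)/7)*682 = √(15 + (1/36)*(⅐)*(-17))*682 = √(15 - 17/252)*682 = √(3763/252)*682 = (√26341/42)*682 = 341*√26341/21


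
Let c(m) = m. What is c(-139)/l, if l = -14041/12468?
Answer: 1733052/14041 ≈ 123.43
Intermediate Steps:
l = -14041/12468 (l = -14041*1/12468 = -14041/12468 ≈ -1.1262)
c(-139)/l = -139/(-14041/12468) = -139*(-12468/14041) = 1733052/14041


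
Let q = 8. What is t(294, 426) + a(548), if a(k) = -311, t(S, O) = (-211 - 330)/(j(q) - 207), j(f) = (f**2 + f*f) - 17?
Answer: -29315/96 ≈ -305.36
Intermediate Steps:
j(f) = -17 + 2*f**2 (j(f) = (f**2 + f**2) - 17 = 2*f**2 - 17 = -17 + 2*f**2)
t(S, O) = 541/96 (t(S, O) = (-211 - 330)/((-17 + 2*8**2) - 207) = -541/((-17 + 2*64) - 207) = -541/((-17 + 128) - 207) = -541/(111 - 207) = -541/(-96) = -541*(-1/96) = 541/96)
t(294, 426) + a(548) = 541/96 - 311 = -29315/96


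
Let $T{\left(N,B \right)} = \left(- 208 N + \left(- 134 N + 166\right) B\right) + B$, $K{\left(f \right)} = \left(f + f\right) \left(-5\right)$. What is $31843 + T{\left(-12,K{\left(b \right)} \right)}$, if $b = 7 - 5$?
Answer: $-1161$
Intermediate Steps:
$b = 2$ ($b = 7 - 5 = 2$)
$K{\left(f \right)} = - 10 f$ ($K{\left(f \right)} = 2 f \left(-5\right) = - 10 f$)
$T{\left(N,B \right)} = B - 208 N + B \left(166 - 134 N\right)$ ($T{\left(N,B \right)} = \left(- 208 N + \left(166 - 134 N\right) B\right) + B = \left(- 208 N + B \left(166 - 134 N\right)\right) + B = B - 208 N + B \left(166 - 134 N\right)$)
$31843 + T{\left(-12,K{\left(b \right)} \right)} = 31843 - \left(-2496 - \left(-1670\right) 2 + 134 \left(\left(-10\right) 2\right) \left(-12\right)\right) = 31843 + \left(2496 + 167 \left(-20\right) - \left(-2680\right) \left(-12\right)\right) = 31843 - 33004 = -1161$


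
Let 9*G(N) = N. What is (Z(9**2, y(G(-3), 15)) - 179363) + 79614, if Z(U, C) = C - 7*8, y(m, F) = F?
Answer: -99790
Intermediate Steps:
G(N) = N/9
Z(U, C) = -56 + C (Z(U, C) = C - 56 = -56 + C)
(Z(9**2, y(G(-3), 15)) - 179363) + 79614 = ((-56 + 15) - 179363) + 79614 = (-41 - 179363) + 79614 = -179404 + 79614 = -99790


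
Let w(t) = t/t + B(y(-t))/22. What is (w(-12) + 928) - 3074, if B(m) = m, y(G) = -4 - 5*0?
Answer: -23597/11 ≈ -2145.2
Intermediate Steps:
y(G) = -4 (y(G) = -4 + 0 = -4)
w(t) = 9/11 (w(t) = t/t - 4/22 = 1 - 4*1/22 = 1 - 2/11 = 9/11)
(w(-12) + 928) - 3074 = (9/11 + 928) - 3074 = 10217/11 - 3074 = -23597/11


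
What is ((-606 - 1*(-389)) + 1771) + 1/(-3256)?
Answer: 5059823/3256 ≈ 1554.0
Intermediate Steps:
((-606 - 1*(-389)) + 1771) + 1/(-3256) = ((-606 + 389) + 1771) - 1/3256 = (-217 + 1771) - 1/3256 = 1554 - 1/3256 = 5059823/3256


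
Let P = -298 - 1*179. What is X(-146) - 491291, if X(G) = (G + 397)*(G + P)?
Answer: -647664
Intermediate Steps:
P = -477 (P = -298 - 179 = -477)
X(G) = (-477 + G)*(397 + G) (X(G) = (G + 397)*(G - 477) = (397 + G)*(-477 + G) = (-477 + G)*(397 + G))
X(-146) - 491291 = (-189369 + (-146)² - 80*(-146)) - 491291 = (-189369 + 21316 + 11680) - 491291 = -156373 - 491291 = -647664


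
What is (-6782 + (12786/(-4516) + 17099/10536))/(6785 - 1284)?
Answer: -80687240161/65435187144 ≈ -1.2331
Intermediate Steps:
(-6782 + (12786/(-4516) + 17099/10536))/(6785 - 1284) = (-6782 + (12786*(-1/4516) + 17099*(1/10536)))/5501 = (-6782 + (-6393/2258 + 17099/10536))*(1/5501) = (-6782 - 14373553/11895144)*(1/5501) = -80687240161/11895144*1/5501 = -80687240161/65435187144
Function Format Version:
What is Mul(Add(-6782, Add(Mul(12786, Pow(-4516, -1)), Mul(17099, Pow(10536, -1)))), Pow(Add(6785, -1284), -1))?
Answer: Rational(-80687240161, 65435187144) ≈ -1.2331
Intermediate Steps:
Mul(Add(-6782, Add(Mul(12786, Pow(-4516, -1)), Mul(17099, Pow(10536, -1)))), Pow(Add(6785, -1284), -1)) = Mul(Add(-6782, Add(Mul(12786, Rational(-1, 4516)), Mul(17099, Rational(1, 10536)))), Pow(5501, -1)) = Mul(Add(-6782, Add(Rational(-6393, 2258), Rational(17099, 10536))), Rational(1, 5501)) = Mul(Add(-6782, Rational(-14373553, 11895144)), Rational(1, 5501)) = Mul(Rational(-80687240161, 11895144), Rational(1, 5501)) = Rational(-80687240161, 65435187144)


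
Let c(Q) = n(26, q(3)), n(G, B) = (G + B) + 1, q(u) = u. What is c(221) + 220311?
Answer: 220341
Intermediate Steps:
n(G, B) = 1 + B + G (n(G, B) = (B + G) + 1 = 1 + B + G)
c(Q) = 30 (c(Q) = 1 + 3 + 26 = 30)
c(221) + 220311 = 30 + 220311 = 220341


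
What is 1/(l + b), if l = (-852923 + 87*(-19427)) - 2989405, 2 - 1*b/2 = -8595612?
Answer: 1/11658751 ≈ 8.5773e-8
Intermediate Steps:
b = 17191228 (b = 4 - 2*(-8595612) = 4 + 17191224 = 17191228)
l = -5532477 (l = (-852923 - 1690149) - 2989405 = -2543072 - 2989405 = -5532477)
1/(l + b) = 1/(-5532477 + 17191228) = 1/11658751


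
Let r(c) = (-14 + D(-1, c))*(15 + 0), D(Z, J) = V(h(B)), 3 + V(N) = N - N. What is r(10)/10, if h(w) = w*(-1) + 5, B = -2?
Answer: -51/2 ≈ -25.500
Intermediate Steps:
h(w) = 5 - w (h(w) = -w + 5 = 5 - w)
V(N) = -3 (V(N) = -3 + (N - N) = -3 + 0 = -3)
D(Z, J) = -3
r(c) = -255 (r(c) = (-14 - 3)*(15 + 0) = -17*15 = -255)
r(10)/10 = -255/10 = -255*1/10 = -51/2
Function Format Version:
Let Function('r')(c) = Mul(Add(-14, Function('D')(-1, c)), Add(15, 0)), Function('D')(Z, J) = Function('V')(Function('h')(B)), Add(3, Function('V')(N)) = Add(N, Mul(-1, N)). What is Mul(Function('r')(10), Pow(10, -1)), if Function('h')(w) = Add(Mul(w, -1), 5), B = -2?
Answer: Rational(-51, 2) ≈ -25.500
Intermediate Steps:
Function('h')(w) = Add(5, Mul(-1, w)) (Function('h')(w) = Add(Mul(-1, w), 5) = Add(5, Mul(-1, w)))
Function('V')(N) = -3 (Function('V')(N) = Add(-3, Add(N, Mul(-1, N))) = Add(-3, 0) = -3)
Function('D')(Z, J) = -3
Function('r')(c) = -255 (Function('r')(c) = Mul(Add(-14, -3), Add(15, 0)) = Mul(-17, 15) = -255)
Mul(Function('r')(10), Pow(10, -1)) = Mul(-255, Pow(10, -1)) = Mul(-255, Rational(1, 10)) = Rational(-51, 2)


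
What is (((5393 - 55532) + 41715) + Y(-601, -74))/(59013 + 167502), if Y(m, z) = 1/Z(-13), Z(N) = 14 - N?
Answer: -227447/6115905 ≈ -0.037189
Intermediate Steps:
Y(m, z) = 1/27 (Y(m, z) = 1/(14 - 1*(-13)) = 1/(14 + 13) = 1/27)
(((5393 - 55532) + 41715) + Y(-601, -74))/(59013 + 167502) = (((5393 - 55532) + 41715) + 1/27)/(59013 + 167502) = ((-50139 + 41715) + 1/27)/226515 = (-8424 + 1/27)*(1/226515) = -227447/27*1/226515 = -227447/6115905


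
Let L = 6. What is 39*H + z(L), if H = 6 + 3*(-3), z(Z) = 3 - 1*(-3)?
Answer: -111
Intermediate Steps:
z(Z) = 6 (z(Z) = 3 + 3 = 6)
H = -3 (H = 6 - 9 = -3)
39*H + z(L) = 39*(-3) + 6 = -117 + 6 = -111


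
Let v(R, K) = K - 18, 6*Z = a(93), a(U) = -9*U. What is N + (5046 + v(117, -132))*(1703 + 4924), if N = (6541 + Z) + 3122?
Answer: 64910631/2 ≈ 3.2455e+7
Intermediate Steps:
Z = -279/2 (Z = (-9*93)/6 = (⅙)*(-837) = -279/2 ≈ -139.50)
v(R, K) = -18 + K
N = 19047/2 (N = (6541 - 279/2) + 3122 = 12803/2 + 3122 = 19047/2 ≈ 9523.5)
N + (5046 + v(117, -132))*(1703 + 4924) = 19047/2 + (5046 + (-18 - 132))*(1703 + 4924) = 19047/2 + (5046 - 150)*6627 = 19047/2 + 4896*6627 = 19047/2 + 32445792 = 64910631/2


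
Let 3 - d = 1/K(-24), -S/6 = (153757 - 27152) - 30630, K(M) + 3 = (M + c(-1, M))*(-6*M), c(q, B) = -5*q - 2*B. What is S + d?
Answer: -2403009532/4173 ≈ -5.7585e+5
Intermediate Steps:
K(M) = -3 - 6*M*(5 - M) (K(M) = -3 + (M + (-5*(-1) - 2*M))*(-6*M) = -3 + (M + (5 - 2*M))*(-6*M) = -3 + (5 - M)*(-6*M) = -3 - 6*M*(5 - M))
S = -575850 (S = -6*((153757 - 27152) - 30630) = -6*(126605 - 30630) = -6*95975 = -575850)
d = 12518/4173 (d = 3 - 1/(-3 - 30*(-24) + 6*(-24)²) = 3 - 1/(-3 + 720 + 6*576) = 3 - 1/(-3 + 720 + 3456) = 3 - 1/4173 = 12518/4173 ≈ 2.9998)
S + d = -575850 + 12518/4173 = -2403009532/4173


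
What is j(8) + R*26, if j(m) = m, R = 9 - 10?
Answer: -18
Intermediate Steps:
R = -1
j(8) + R*26 = 8 - 1*26 = 8 - 26 = -18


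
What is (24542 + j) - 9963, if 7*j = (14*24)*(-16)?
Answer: 13811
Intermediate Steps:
j = -768 (j = ((14*24)*(-16))/7 = (336*(-16))/7 = (1/7)*(-5376) = -768)
(24542 + j) - 9963 = (24542 - 768) - 9963 = 23774 - 9963 = 13811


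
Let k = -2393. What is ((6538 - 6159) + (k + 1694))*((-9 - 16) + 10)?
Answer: 4800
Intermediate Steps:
((6538 - 6159) + (k + 1694))*((-9 - 16) + 10) = ((6538 - 6159) + (-2393 + 1694))*((-9 - 16) + 10) = (379 - 699)*(-25 + 10) = -320*(-15) = 4800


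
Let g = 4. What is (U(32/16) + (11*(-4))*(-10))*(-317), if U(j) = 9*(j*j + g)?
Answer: -162304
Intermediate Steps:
U(j) = 36 + 9*j**2 (U(j) = 9*(j*j + 4) = 9*(j**2 + 4) = 9*(4 + j**2) = 36 + 9*j**2)
(U(32/16) + (11*(-4))*(-10))*(-317) = ((36 + 9*(32/16)**2) + (11*(-4))*(-10))*(-317) = ((36 + 9*(32*(1/16))**2) - 44*(-10))*(-317) = ((36 + 9*2**2) + 440)*(-317) = ((36 + 9*4) + 440)*(-317) = ((36 + 36) + 440)*(-317) = (72 + 440)*(-317) = 512*(-317) = -162304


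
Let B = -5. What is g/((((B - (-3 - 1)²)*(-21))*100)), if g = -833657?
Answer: -833657/44100 ≈ -18.904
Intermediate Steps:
g/((((B - (-3 - 1)²)*(-21))*100)) = -833657*(-1/(2100*(-5 - (-3 - 1)²))) = -833657*(-1/(2100*(-5 - 1*(-4)²))) = -833657*(-1/(2100*(-5 - 1*16))) = -833657*(-1/(2100*(-5 - 16))) = -833657/(-21*(-21)*100) = -833657/(441*100) = -833657/44100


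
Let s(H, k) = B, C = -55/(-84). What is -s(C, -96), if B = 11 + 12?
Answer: -23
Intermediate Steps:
C = 55/84 (C = -55*(-1/84) = 55/84 ≈ 0.65476)
B = 23
s(H, k) = 23
-s(C, -96) = -1*23 = -23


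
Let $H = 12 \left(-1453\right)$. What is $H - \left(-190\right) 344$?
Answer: $47924$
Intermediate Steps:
$H = -17436$
$H - \left(-190\right) 344 = -17436 - \left(-190\right) 344 = -17436 - -65360 = -17436 + 65360 = 47924$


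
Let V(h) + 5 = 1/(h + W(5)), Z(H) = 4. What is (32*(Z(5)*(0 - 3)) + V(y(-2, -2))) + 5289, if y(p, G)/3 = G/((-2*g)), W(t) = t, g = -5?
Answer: 107805/22 ≈ 4900.2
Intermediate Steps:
y(p, G) = 3*G/10 (y(p, G) = 3*(G/((-2*(-5)))) = 3*(G/10) = 3*G/10)
V(h) = -5 + 1/(5 + h) (V(h) = -5 + 1/(h + 5) = -5 + 1/(5 + h))
(32*(Z(5)*(0 - 3)) + V(y(-2, -2))) + 5289 = (32*(4*(0 - 3)) + (-24 - 3*(-2)/2)/(5 + (3/10)*(-2))) + 5289 = (32*(4*(-3)) + (-24 - 5*(-3/5))/(5 - 3/5)) + 5289 = (32*(-12) + (-24 + 3)/(22/5)) + 5289 = (-384 + (5/22)*(-21)) + 5289 = (-384 - 105/22) + 5289 = -8553/22 + 5289 = 107805/22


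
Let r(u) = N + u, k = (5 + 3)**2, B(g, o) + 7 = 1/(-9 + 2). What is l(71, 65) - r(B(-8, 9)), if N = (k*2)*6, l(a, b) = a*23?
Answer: 6105/7 ≈ 872.14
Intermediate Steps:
B(g, o) = -50/7 (B(g, o) = -7 + 1/(-9 + 2) = -7 + 1/(-7) = -7 - 1/7 = -50/7)
l(a, b) = 23*a
k = 64 (k = 8**2 = 64)
N = 768 (N = (64*2)*6 = 128*6 = 768)
r(u) = 768 + u
l(71, 65) - r(B(-8, 9)) = 23*71 - (768 - 50/7) = 1633 - 1*5326/7 = 1633 - 5326/7 = 6105/7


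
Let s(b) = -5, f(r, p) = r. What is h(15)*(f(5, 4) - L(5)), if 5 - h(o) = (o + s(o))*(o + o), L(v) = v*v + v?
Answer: 7375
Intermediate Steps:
L(v) = v + v² (L(v) = v² + v = v + v²)
h(o) = 5 - 2*o*(-5 + o) (h(o) = 5 - (o - 5)*(o + o) = 5 - (-5 + o)*2*o = 5 - 2*o*(-5 + o))
h(15)*(f(5, 4) - L(5)) = (5 - 2*15² + 10*15)*(5 - 5*(1 + 5)) = (5 - 2*225 + 150)*(5 - 5*6) = (5 - 450 + 150)*(5 - 1*30) = -295*(5 - 30) = -295*(-25) = 7375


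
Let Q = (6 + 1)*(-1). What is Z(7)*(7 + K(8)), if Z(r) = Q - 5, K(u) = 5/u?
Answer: -183/2 ≈ -91.500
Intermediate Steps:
Q = -7 (Q = 7*(-1) = -7)
Z(r) = -12 (Z(r) = -7 - 5 = -12)
Z(7)*(7 + K(8)) = -12*(7 + 5/8) = -12*61/8 = -183/2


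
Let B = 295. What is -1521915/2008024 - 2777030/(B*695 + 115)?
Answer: -294427426591/20596302168 ≈ -14.295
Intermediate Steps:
-1521915/2008024 - 2777030/(B*695 + 115) = -1521915/2008024 - 2777030/(295*695 + 115) = -1521915*1/2008024 - 2777030/(205025 + 115) = -1521915/2008024 - 2777030/205140 = -1521915/2008024 - 2777030*1/205140 = -1521915/2008024 - 277703/20514 = -294427426591/20596302168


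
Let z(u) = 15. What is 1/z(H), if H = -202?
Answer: 1/15 ≈ 0.066667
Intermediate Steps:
1/z(H) = 1/15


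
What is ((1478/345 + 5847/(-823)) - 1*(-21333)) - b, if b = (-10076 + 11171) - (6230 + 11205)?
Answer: 10695882434/283935 ≈ 37670.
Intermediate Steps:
b = -16340 (b = 1095 - 1*17435 = 1095 - 17435 = -16340)
((1478/345 + 5847/(-823)) - 1*(-21333)) - b = ((1478/345 + 5847/(-823)) - 1*(-21333)) - 1*(-16340) = ((1478*(1/345) + 5847*(-1/823)) + 21333) + 16340 = ((1478/345 - 5847/823) + 21333) + 16340 = (-800821/283935 + 21333) + 16340 = 6056384534/283935 + 16340 = 10695882434/283935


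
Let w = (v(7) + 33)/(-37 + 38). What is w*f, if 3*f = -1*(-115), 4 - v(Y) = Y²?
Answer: -460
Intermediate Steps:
v(Y) = 4 - Y²
w = -12 (w = ((4 - 1*7²) + 33)/(-37 + 38) = ((4 - 1*49) + 33)/1 = ((4 - 49) + 33)*1 = (-45 + 33)*1 = -12*1 = -12)
f = 115/3 (f = (-1*(-115))/3 = (⅓)*115 = 115/3 ≈ 38.333)
w*f = -12*115/3 = -460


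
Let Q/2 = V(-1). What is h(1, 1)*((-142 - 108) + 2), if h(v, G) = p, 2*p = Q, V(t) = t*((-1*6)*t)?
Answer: 1488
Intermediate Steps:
V(t) = -6*t² (V(t) = t*(-6*t) = -6*t²)
Q = -12 (Q = 2*(-6*(-1)²) = 2*(-6*1) = 2*(-6) = -12)
p = -6 (p = (½)*(-12) = -6)
h(v, G) = -6
h(1, 1)*((-142 - 108) + 2) = -6*((-142 - 108) + 2) = -6*(-250 + 2) = -6*(-248) = 1488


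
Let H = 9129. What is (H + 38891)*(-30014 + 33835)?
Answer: 183484420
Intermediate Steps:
(H + 38891)*(-30014 + 33835) = (9129 + 38891)*(-30014 + 33835) = 48020*3821 = 183484420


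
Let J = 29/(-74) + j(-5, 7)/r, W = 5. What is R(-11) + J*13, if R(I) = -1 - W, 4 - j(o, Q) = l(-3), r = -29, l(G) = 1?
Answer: -26695/2146 ≈ -12.439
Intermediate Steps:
j(o, Q) = 3 (j(o, Q) = 4 - 1*1 = 4 - 1 = 3)
R(I) = -6 (R(I) = -1 - 1*5 = -1 - 5 = -6)
J = -1063/2146 (J = 29/(-74) + 3/(-29) = 29*(-1/74) + 3*(-1/29) = -29/74 - 3/29 = -1063/2146 ≈ -0.49534)
R(-11) + J*13 = -6 - 1063/2146*13 = -6 - 13819/2146 = -26695/2146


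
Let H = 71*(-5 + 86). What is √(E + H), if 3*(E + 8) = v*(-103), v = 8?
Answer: √49215/3 ≈ 73.948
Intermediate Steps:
E = -848/3 (E = -8 + (8*(-103))/3 = -8 + (⅓)*(-824) = -8 - 824/3 = -848/3 ≈ -282.67)
H = 5751 (H = 71*81 = 5751)
√(E + H) = √(-848/3 + 5751) = √(16405/3) = √49215/3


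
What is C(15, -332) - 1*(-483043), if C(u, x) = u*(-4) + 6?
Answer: 482989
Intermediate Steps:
C(u, x) = 6 - 4*u (C(u, x) = -4*u + 6 = 6 - 4*u)
C(15, -332) - 1*(-483043) = (6 - 4*15) - 1*(-483043) = (6 - 60) + 483043 = -54 + 483043 = 482989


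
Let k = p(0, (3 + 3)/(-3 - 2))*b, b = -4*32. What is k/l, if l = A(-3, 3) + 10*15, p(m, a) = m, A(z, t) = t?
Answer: 0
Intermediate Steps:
b = -128
l = 153 (l = 3 + 10*15 = 3 + 150 = 153)
k = 0 (k = 0*(-128) = 0)
k/l = 0/153 = 0*(1/153) = 0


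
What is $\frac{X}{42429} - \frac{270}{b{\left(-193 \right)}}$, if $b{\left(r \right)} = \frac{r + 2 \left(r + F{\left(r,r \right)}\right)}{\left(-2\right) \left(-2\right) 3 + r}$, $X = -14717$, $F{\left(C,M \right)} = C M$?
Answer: $\frac{985639307}{3136309251} \approx 0.31427$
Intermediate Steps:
$b{\left(r \right)} = \frac{2 r^{2} + 3 r}{12 + r}$ ($b{\left(r \right)} = \frac{r + 2 \left(r + r r\right)}{\left(-2\right) \left(-2\right) 3 + r} = \frac{r + 2 \left(r + r^{2}\right)}{4 \cdot 3 + r} = \frac{r + \left(2 r + 2 r^{2}\right)}{12 + r} = \frac{2 r^{2} + 3 r}{12 + r}$)
$\frac{X}{42429} - \frac{270}{b{\left(-193 \right)}} = - \frac{14717}{42429} - \frac{270}{\left(-193\right) \frac{1}{12 - 193} \left(3 + 2 \left(-193\right)\right)} = \left(-14717\right) \frac{1}{42429} - \frac{270}{\left(-193\right) \frac{1}{-181} \left(3 - 386\right)} = - \frac{14717}{42429} - \frac{270}{\left(-193\right) \left(- \frac{1}{181}\right) \left(-383\right)} = - \frac{14717}{42429} - \frac{270}{- \frac{73919}{181}} = - \frac{14717}{42429} - - \frac{48870}{73919} = - \frac{14717}{42429} + \frac{48870}{73919} = \frac{985639307}{3136309251}$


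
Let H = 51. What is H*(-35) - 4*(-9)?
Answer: -1749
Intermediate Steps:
H*(-35) - 4*(-9) = 51*(-35) - 4*(-9) = -1785 + 36 = -1749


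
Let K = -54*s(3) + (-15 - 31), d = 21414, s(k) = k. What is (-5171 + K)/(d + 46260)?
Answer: -1793/22558 ≈ -0.079484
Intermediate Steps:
K = -208 (K = -54*3 + (-15 - 31) = -162 - 46 = -208)
(-5171 + K)/(d + 46260) = (-5171 - 208)/(21414 + 46260) = -5379/67674 = -5379*1/67674 = -1793/22558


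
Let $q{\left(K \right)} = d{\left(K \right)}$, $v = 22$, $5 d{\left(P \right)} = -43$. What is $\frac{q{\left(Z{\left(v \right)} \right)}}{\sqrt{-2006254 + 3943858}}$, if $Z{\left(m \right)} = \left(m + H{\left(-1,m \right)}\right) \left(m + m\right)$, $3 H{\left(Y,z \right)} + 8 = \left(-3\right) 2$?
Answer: $- \frac{43 \sqrt{484401}}{4844010} \approx -0.0061783$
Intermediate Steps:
$H{\left(Y,z \right)} = - \frac{14}{3}$ ($H{\left(Y,z \right)} = - \frac{8}{3} + \frac{\left(-3\right) 2}{3} = - \frac{8}{3} + \frac{1}{3} \left(-6\right) = - \frac{8}{3} - 2 = - \frac{14}{3}$)
$d{\left(P \right)} = - \frac{43}{5}$ ($d{\left(P \right)} = \frac{1}{5} \left(-43\right) = - \frac{43}{5}$)
$Z{\left(m \right)} = 2 m \left(- \frac{14}{3} + m\right)$ ($Z{\left(m \right)} = \left(m - \frac{14}{3}\right) \left(m + m\right) = \left(- \frac{14}{3} + m\right) 2 m = 2 m \left(- \frac{14}{3} + m\right)$)
$q{\left(K \right)} = - \frac{43}{5}$
$\frac{q{\left(Z{\left(v \right)} \right)}}{\sqrt{-2006254 + 3943858}} = - \frac{43}{5 \sqrt{-2006254 + 3943858}} = - \frac{43}{5 \sqrt{1937604}} = - \frac{43}{5 \cdot 2 \sqrt{484401}} = - \frac{43 \frac{\sqrt{484401}}{968802}}{5} = - \frac{43 \sqrt{484401}}{4844010}$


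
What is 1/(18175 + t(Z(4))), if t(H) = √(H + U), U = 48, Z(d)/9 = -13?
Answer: 18175/330330694 - I*√69/330330694 ≈ 5.5021e-5 - 2.5146e-8*I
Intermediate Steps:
Z(d) = -117 (Z(d) = 9*(-13) = -117)
t(H) = √(48 + H) (t(H) = √(H + 48) = √(48 + H))
1/(18175 + t(Z(4))) = 1/(18175 + √(48 - 117)) = 1/(18175 + √(-69)) = 1/(18175 + I*√69)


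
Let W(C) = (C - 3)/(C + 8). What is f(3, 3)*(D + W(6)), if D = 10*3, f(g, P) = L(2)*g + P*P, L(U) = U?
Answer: 6345/14 ≈ 453.21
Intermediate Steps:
W(C) = (-3 + C)/(8 + C)
f(g, P) = P² + 2*g (f(g, P) = 2*g + P*P = 2*g + P² = P² + 2*g)
D = 30
f(3, 3)*(D + W(6)) = (3² + 2*3)*(30 + (-3 + 6)/(8 + 6)) = (9 + 6)*(30 + 3/14) = 15*(30 + (1/14)*3) = 15*(30 + 3/14) = 15*(423/14) = 6345/14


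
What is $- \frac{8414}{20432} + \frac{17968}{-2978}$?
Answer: $- \frac{98044767}{15211624} \approx -6.4454$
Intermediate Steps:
$- \frac{8414}{20432} + \frac{17968}{-2978} = \left(-8414\right) \frac{1}{20432} + 17968 \left(- \frac{1}{2978}\right) = - \frac{4207}{10216} - \frac{8984}{1489} = - \frac{98044767}{15211624}$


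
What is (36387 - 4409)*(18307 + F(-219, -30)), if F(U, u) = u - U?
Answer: 591465088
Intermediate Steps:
(36387 - 4409)*(18307 + F(-219, -30)) = (36387 - 4409)*(18307 + (-30 - 1*(-219))) = 31978*(18307 + (-30 + 219)) = 31978*(18307 + 189) = 31978*18496 = 591465088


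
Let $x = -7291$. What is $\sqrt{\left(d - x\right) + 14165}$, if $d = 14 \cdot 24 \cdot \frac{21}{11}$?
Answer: $\frac{24 \sqrt{4642}}{11} \approx 148.65$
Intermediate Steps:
$d = \frac{7056}{11}$ ($d = 336 \cdot 21 \cdot \frac{1}{11} = 336 \cdot \frac{21}{11} = \frac{7056}{11} \approx 641.45$)
$\sqrt{\left(d - x\right) + 14165} = \sqrt{\left(\frac{7056}{11} - -7291\right) + 14165} = \sqrt{\left(\frac{7056}{11} + 7291\right) + 14165} = \sqrt{\frac{87257}{11} + 14165} = \sqrt{\frac{243072}{11}} = \frac{24 \sqrt{4642}}{11}$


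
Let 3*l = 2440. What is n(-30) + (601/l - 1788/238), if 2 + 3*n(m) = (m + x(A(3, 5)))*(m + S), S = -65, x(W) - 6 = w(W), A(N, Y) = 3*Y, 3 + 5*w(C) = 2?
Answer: 661056511/871080 ≈ 758.89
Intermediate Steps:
l = 2440/3 (l = (⅓)*2440 = 2440/3 ≈ 813.33)
w(C) = -⅕ (w(C) = -⅗ + (⅕)*2 = -⅗ + ⅖ = -⅕)
x(W) = 29/5 (x(W) = 6 - ⅕ = 29/5)
n(m) = -⅔ + (-65 + m)*(29/5 + m)/3 (n(m) = -⅔ + ((m + 29/5)*(m - 65))/3 = -⅔ + ((29/5 + m)*(-65 + m))/3 = -⅔ + ((-65 + m)*(29/5 + m))/3 = -⅔ + (-65 + m)*(29/5 + m)/3)
n(-30) + (601/l - 1788/238) = (-379/3 - 296/15*(-30) + (⅓)*(-30)²) + (601/(2440/3) - 1788/238) = (-379/3 + 592 + (⅓)*900) + (601*(3/2440) - 1788*1/238) = (-379/3 + 592 + 300) + (1803/2440 - 894/119) = 2297/3 - 1966803/290360 = 661056511/871080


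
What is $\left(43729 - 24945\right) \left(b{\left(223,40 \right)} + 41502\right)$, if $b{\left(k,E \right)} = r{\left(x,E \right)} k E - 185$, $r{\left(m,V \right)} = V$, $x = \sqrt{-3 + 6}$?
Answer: $7478229728$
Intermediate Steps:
$x = \sqrt{3} \approx 1.732$
$b{\left(k,E \right)} = -185 + k E^{2}$ ($b{\left(k,E \right)} = E k E - 185 = k E^{2} - 185 = -185 + k E^{2}$)
$\left(43729 - 24945\right) \left(b{\left(223,40 \right)} + 41502\right) = \left(43729 - 24945\right) \left(\left(-185 + 223 \cdot 40^{2}\right) + 41502\right) = 18784 \left(\left(-185 + 223 \cdot 1600\right) + 41502\right) = 18784 \left(\left(-185 + 356800\right) + 41502\right) = 18784 \left(356615 + 41502\right) = 18784 \cdot 398117 = 7478229728$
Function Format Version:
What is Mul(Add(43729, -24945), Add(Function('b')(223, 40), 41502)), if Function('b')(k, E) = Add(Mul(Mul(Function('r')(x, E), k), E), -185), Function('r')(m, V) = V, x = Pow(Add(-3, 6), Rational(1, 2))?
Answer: 7478229728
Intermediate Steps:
x = Pow(3, Rational(1, 2)) ≈ 1.7320
Function('b')(k, E) = Add(-185, Mul(k, Pow(E, 2))) (Function('b')(k, E) = Add(Mul(Mul(E, k), E), -185) = Add(Mul(k, Pow(E, 2)), -185) = Add(-185, Mul(k, Pow(E, 2))))
Mul(Add(43729, -24945), Add(Function('b')(223, 40), 41502)) = Mul(Add(43729, -24945), Add(Add(-185, Mul(223, Pow(40, 2))), 41502)) = Mul(18784, Add(Add(-185, Mul(223, 1600)), 41502)) = Mul(18784, Add(Add(-185, 356800), 41502)) = Mul(18784, Add(356615, 41502)) = Mul(18784, 398117) = 7478229728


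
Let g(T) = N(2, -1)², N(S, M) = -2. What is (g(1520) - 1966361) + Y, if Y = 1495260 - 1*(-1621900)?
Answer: 1150803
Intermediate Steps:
g(T) = 4 (g(T) = (-2)² = 4)
Y = 3117160 (Y = 1495260 + 1621900 = 3117160)
(g(1520) - 1966361) + Y = (4 - 1966361) + 3117160 = -1966357 + 3117160 = 1150803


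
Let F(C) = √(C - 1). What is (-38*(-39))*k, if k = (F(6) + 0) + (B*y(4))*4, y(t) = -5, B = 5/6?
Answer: -24700 + 1482*√5 ≈ -21386.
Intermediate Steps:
B = ⅚ (B = 5*(⅙) = ⅚ ≈ 0.83333)
F(C) = √(-1 + C)
k = -50/3 + √5 (k = (√(-1 + 6) + 0) + ((⅚)*(-5))*4 = (√5 + 0) - 25/6*4 = √5 - 50/3 = -50/3 + √5 ≈ -14.431)
(-38*(-39))*k = (-38*(-39))*(-50/3 + √5) = 1482*(-50/3 + √5) = -24700 + 1482*√5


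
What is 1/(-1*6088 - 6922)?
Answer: -1/13010 ≈ -7.6864e-5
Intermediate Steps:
1/(-1*6088 - 6922) = 1/(-6088 - 6922) = 1/(-13010) = -1/13010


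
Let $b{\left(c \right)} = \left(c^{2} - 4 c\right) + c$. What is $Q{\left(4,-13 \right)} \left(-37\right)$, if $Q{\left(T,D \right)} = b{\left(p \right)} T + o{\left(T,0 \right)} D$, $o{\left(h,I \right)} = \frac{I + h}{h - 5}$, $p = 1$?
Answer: $-1628$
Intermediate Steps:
$b{\left(c \right)} = c^{2} - 3 c$
$o{\left(h,I \right)} = \frac{I + h}{-5 + h}$
$Q{\left(T,D \right)} = - 2 T + \frac{D T}{-5 + T}$ ($Q{\left(T,D \right)} = 1 \left(-3 + 1\right) T + \frac{0 + T}{-5 + T} D = 1 \left(-2\right) T + \frac{T}{-5 + T} D = - 2 T + \frac{T}{-5 + T} D = - 2 T + \frac{D T}{-5 + T}$)
$Q{\left(4,-13 \right)} \left(-37\right) = \frac{4 \left(10 - 13 - 8\right)}{-5 + 4} \left(-37\right) = \frac{4 \left(10 - 13 - 8\right)}{-1} \left(-37\right) = 4 \left(-1\right) \left(-11\right) \left(-37\right) = 44 \left(-37\right) = -1628$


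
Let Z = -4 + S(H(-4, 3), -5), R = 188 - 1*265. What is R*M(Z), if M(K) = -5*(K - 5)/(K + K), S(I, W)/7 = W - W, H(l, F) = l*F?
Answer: 3465/8 ≈ 433.13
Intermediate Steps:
H(l, F) = F*l
S(I, W) = 0 (S(I, W) = 7*(W - W) = 7*0 = 0)
R = -77 (R = 188 - 265 = -77)
Z = -4 (Z = -4 + 0 = -4)
M(K) = -5*(-5 + K)/(2*K)
R*M(Z) = -385*(5 - 1*(-4))/(2*(-4)) = -385*(-1)*(5 + 4)/(2*4) = -385*(-1)*9/(2*4) = -77*(-45/8) = 3465/8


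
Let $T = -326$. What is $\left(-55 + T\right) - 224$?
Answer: $-605$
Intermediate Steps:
$\left(-55 + T\right) - 224 = \left(-55 - 326\right) - 224 = -381 - 224 = -605$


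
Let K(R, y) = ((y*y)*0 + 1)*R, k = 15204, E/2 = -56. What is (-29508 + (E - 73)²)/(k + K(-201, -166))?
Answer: 4717/15003 ≈ 0.31440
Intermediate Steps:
E = -112 (E = 2*(-56) = -112)
K(R, y) = R (K(R, y) = (y²*0 + 1)*R = (0 + 1)*R = 1*R = R)
(-29508 + (E - 73)²)/(k + K(-201, -166)) = (-29508 + (-112 - 73)²)/(15204 - 201) = (-29508 + (-185)²)/15003 = (-29508 + 34225)*(1/15003) = 4717*(1/15003) = 4717/15003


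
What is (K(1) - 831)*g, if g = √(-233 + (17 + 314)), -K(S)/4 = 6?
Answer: -5985*√2 ≈ -8464.1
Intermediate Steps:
K(S) = -24 (K(S) = -4*6 = -24)
g = 7*√2 (g = √(-233 + 331) = √98 = 7*√2 ≈ 9.8995)
(K(1) - 831)*g = (-24 - 831)*(7*√2) = -5985*√2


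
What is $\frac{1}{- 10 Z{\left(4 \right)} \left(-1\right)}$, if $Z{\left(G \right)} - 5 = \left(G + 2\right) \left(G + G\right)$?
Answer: $\frac{1}{530} \approx 0.0018868$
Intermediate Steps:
$Z{\left(G \right)} = 5 + 2 G \left(2 + G\right)$ ($Z{\left(G \right)} = 5 + \left(G + 2\right) \left(G + G\right) = 5 + \left(2 + G\right) 2 G = 5 + 2 G \left(2 + G\right)$)
$\frac{1}{- 10 Z{\left(4 \right)} \left(-1\right)} = \frac{1}{- 10 \left(5 + 2 \cdot 4^{2} + 4 \cdot 4\right) \left(-1\right)} = \frac{1}{- 10 \left(5 + 2 \cdot 16 + 16\right) \left(-1\right)} = \frac{1}{- 10 \left(5 + 32 + 16\right) \left(-1\right)} = \frac{1}{\left(-10\right) 53 \left(-1\right)} = \frac{1}{\left(-530\right) \left(-1\right)} = \frac{1}{530}$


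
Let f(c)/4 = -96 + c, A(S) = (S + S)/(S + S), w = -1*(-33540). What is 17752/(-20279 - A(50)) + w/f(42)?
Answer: -2375089/15210 ≈ -156.15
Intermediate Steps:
w = 33540
A(S) = 1 (A(S) = (2*S)/((2*S)) = (2*S)*(1/(2*S)) = 1)
f(c) = -384 + 4*c (f(c) = 4*(-96 + c) = -384 + 4*c)
17752/(-20279 - A(50)) + w/f(42) = 17752/(-20279 - 1*1) + 33540/(-384 + 4*42) = 17752/(-20279 - 1) + 33540/(-384 + 168) = 17752/(-20280) + 33540/(-216) = 17752*(-1/20280) + 33540*(-1/216) = -2219/2535 - 2795/18 = -2375089/15210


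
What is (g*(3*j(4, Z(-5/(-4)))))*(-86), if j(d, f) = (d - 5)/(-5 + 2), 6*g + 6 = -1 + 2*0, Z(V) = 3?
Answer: 301/3 ≈ 100.33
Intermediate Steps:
g = -7/6 (g = -1 + (-1 + 2*0)/6 = -1 + (-1 + 0)/6 = -1 + (1/6)*(-1) = -1 - 1/6 = -7/6 ≈ -1.1667)
j(d, f) = 5/3 - d/3 (j(d, f) = (-5 + d)/(-3) = (-5 + d)*(-1/3) = 5/3 - d/3)
(g*(3*j(4, Z(-5/(-4)))))*(-86) = -7*(5/3 - 1/3*4)/2*(-86) = -7*(5/3 - 4/3)/2*(-86) = -7/(2*3)*(-86) = -7/6*1*(-86) = -7/6*(-86) = 301/3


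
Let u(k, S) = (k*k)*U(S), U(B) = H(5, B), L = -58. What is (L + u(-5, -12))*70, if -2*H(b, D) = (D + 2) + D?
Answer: 15190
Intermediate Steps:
H(b, D) = -1 - D (H(b, D) = -((D + 2) + D)/2 = -((2 + D) + D)/2 = -(2 + 2*D)/2 = -1 - D)
U(B) = -1 - B
u(k, S) = k²*(-1 - S) (u(k, S) = (k*k)*(-1 - S) = k²*(-1 - S))
(L + u(-5, -12))*70 = (-58 + (-5)²*(-1 - 1*(-12)))*70 = (-58 + 25*(-1 + 12))*70 = (-58 + 25*11)*70 = (-58 + 275)*70 = 217*70 = 15190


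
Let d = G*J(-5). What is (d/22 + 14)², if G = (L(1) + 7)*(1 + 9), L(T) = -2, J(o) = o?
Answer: 841/121 ≈ 6.9504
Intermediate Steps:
G = 50 (G = (-2 + 7)*(1 + 9) = 5*10 = 50)
d = -250 (d = 50*(-5) = -250)
(d/22 + 14)² = (-250/22 + 14)² = (-250*1/22 + 14)² = (-125/11 + 14)² = (29/11)² = 841/121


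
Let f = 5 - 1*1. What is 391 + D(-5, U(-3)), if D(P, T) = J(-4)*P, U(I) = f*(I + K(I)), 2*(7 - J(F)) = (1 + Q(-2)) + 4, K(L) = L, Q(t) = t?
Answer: 727/2 ≈ 363.50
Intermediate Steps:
f = 4 (f = 5 - 1 = 4)
J(F) = 11/2 (J(F) = 7 - ((1 - 2) + 4)/2 = 7 - (-1 + 4)/2 = 7 - 1/2*3 = 7 - 3/2 = 11/2)
U(I) = 8*I (U(I) = 4*(I + I) = 4*(2*I) = 8*I)
D(P, T) = 11*P/2
391 + D(-5, U(-3)) = 391 + (11/2)*(-5) = 391 - 55/2 = 727/2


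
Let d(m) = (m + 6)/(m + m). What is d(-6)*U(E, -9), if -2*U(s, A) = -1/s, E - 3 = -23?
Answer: 0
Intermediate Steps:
E = -20 (E = 3 - 23 = -20)
U(s, A) = 1/(2*s) (U(s, A) = -(-1)/(2*s) = 1/(2*s))
d(m) = (6 + m)/(2*m) (d(m) = (6 + m)/((2*m)) = (6 + m)*(1/(2*m)) = (6 + m)/(2*m))
d(-6)*U(E, -9) = ((1/2)*(6 - 6)/(-6))*((1/2)/(-20)) = ((1/2)*(-1/6)*0)*((1/2)*(-1/20)) = 0*(-1/40) = 0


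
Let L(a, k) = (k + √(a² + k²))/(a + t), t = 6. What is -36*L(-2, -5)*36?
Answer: 1620 - 324*√29 ≈ -124.79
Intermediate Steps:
L(a, k) = (k + √(a² + k²))/(6 + a) (L(a, k) = (k + √(a² + k²))/(a + 6) = (k + √(a² + k²))/(6 + a))
-36*L(-2, -5)*36 = -36*(-5 + √((-2)² + (-5)²))/(6 - 2)*36 = -36*(-5 + √(4 + 25))/4*36 = -9*(-5 + √29)*36 = -36*(-5/4 + √29/4)*36 = (45 - 9*√29)*36 = 1620 - 324*√29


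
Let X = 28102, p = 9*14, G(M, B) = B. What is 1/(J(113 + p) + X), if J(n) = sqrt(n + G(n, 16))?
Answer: 28102/789722149 - sqrt(255)/789722149 ≈ 3.5564e-5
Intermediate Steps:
p = 126
J(n) = sqrt(16 + n) (J(n) = sqrt(n + 16) = sqrt(16 + n))
1/(J(113 + p) + X) = 1/(sqrt(16 + (113 + 126)) + 28102) = 1/(sqrt(16 + 239) + 28102) = 1/(sqrt(255) + 28102) = 1/(28102 + sqrt(255))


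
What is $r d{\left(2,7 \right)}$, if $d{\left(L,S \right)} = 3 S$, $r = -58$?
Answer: $-1218$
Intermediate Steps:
$r d{\left(2,7 \right)} = - 58 \cdot 3 \cdot 7 = \left(-58\right) 21 = -1218$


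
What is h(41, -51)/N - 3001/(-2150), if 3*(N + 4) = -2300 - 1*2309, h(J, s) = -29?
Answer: 14054671/9935150 ≈ 1.4146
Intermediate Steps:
N = -4621/3 (N = -4 + (-2300 - 1*2309)/3 = -4 + (-2300 - 2309)/3 = -4 + (1/3)*(-4609) = -4 - 4609/3 = -4621/3 ≈ -1540.3)
h(41, -51)/N - 3001/(-2150) = -29/(-4621/3) - 3001/(-2150) = -29*(-3/4621) - 3001*(-1/2150) = 87/4621 + 3001/2150 = 14054671/9935150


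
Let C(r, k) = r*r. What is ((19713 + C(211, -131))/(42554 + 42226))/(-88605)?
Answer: -32117/3755965950 ≈ -8.5509e-6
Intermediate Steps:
C(r, k) = r**2
((19713 + C(211, -131))/(42554 + 42226))/(-88605) = ((19713 + 211**2)/(42554 + 42226))/(-88605) = ((19713 + 44521)/84780)*(-1/88605) = (64234*(1/84780))*(-1/88605) = (32117/42390)*(-1/88605) = -32117/3755965950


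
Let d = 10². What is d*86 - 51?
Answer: 8549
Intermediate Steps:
d = 100
d*86 - 51 = 100*86 - 51 = 8600 - 51 = 8549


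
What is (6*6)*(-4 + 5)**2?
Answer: 36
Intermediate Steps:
(6*6)*(-4 + 5)**2 = 36*1**2 = 36*1 = 36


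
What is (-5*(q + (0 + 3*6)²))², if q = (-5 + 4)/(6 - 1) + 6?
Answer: 2719201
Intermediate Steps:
q = 29/5 (q = -1/5 + 6 = -1*⅕ + 6 = -⅕ + 6 = 29/5 ≈ 5.8000)
(-5*(q + (0 + 3*6)²))² = (-5*(29/5 + (0 + 3*6)²))² = (-5*(29/5 + (0 + 18)²))² = (-5*(29/5 + 18²))² = (-5*(29/5 + 324))² = (-5*1649/5)² = (-1649)² = 2719201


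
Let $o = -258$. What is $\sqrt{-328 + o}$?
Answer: $i \sqrt{586} \approx 24.207 i$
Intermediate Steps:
$\sqrt{-328 + o} = \sqrt{-328 - 258} = \sqrt{-586} = i \sqrt{586}$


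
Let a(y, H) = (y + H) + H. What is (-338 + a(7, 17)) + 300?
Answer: 3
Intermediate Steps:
a(y, H) = y + 2*H (a(y, H) = (H + y) + H = y + 2*H)
(-338 + a(7, 17)) + 300 = (-338 + (7 + 2*17)) + 300 = (-338 + (7 + 34)) + 300 = (-338 + 41) + 300 = -297 + 300 = 3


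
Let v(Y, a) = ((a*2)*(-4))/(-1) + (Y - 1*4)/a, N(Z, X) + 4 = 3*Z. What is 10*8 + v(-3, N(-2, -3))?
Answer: 7/10 ≈ 0.70000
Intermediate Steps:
N(Z, X) = -4 + 3*Z
v(Y, a) = 8*a + (-4 + Y)/a (v(Y, a) = ((2*a)*(-4))*(-1) + (Y - 4)/a = -8*a*(-1) + (-4 + Y)/a = 8*a + (-4 + Y)/a)
10*8 + v(-3, N(-2, -3)) = 10*8 + (-4 - 3 + 8*(-4 + 3*(-2))²)/(-4 + 3*(-2)) = 80 + (-4 - 3 + 8*(-4 - 6)²)/(-4 - 6) = 80 + (-4 - 3 + 8*(-10)²)/(-10) = 80 - (-4 - 3 + 8*100)/10 = 80 - (-4 - 3 + 800)/10 = 80 - ⅒*793 = 80 - 793/10 = 7/10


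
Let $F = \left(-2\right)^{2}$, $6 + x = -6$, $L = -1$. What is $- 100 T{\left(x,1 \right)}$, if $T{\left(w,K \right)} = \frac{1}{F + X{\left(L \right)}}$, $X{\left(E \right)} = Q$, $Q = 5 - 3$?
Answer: $- \frac{50}{3} \approx -16.667$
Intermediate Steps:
$x = -12$ ($x = -6 - 6 = -12$)
$Q = 2$ ($Q = 5 - 3 = 2$)
$X{\left(E \right)} = 2$
$F = 4$
$T{\left(w,K \right)} = \frac{1}{6}$ ($T{\left(w,K \right)} = \frac{1}{4 + 2} = \frac{1}{6}$)
$- 100 T{\left(x,1 \right)} = \left(-100\right) \frac{1}{6} = - \frac{50}{3}$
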